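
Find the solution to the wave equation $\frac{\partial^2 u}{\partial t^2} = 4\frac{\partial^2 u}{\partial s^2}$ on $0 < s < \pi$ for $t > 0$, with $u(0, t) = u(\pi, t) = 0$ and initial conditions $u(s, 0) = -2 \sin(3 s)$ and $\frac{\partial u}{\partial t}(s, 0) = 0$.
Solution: Separating variables: $u = \sum [A_n \cos(\omega_n t) + B_n \sin(\omega_n t)] \sin(ns)$, $\omega_n = 2n$. From ICs: $A_3=-2$.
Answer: $u(s, t) = -2 \sin(3 s) \cos(6 t)$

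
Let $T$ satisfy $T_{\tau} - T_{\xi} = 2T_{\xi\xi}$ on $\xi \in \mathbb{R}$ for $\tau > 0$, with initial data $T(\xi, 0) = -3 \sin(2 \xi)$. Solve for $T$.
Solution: Change to a moving frame: let $\eta = \xi + \tau$, $\sigma = \tau$ and write $T(\xi,\tau) = u(\eta,\sigma)$.
By the chain rule $T_{\tau} = u_{\sigma} + u_{\eta}$, $T_{\xi} = u_{\eta}$, $T_{\xi\xi} = u_{\eta\eta}$.
Then $T_{\tau} - T_{\xi} = u_{\sigma}$: the advection term cancels and the PDE becomes the heat equation $u_{\sigma} = 2u_{\eta\eta}$ on $\eta \in \mathbb{R}$.
Initial data: $u(\eta,0) = T(\eta,0) = -3 \sin(2 \eta)$.
On $\eta \in \mathbb{R}$ each mode satisfies $(\sin(n\eta))'' = -n^2 \sin(n\eta)$, so $e^{-2n^2\sigma} \sin(n\eta)$ solves the heat equation; by superposition $u(\eta,\sigma) = \sum c_n e^{-2n^2\sigma} \sin(n\eta)$.
Reading off the coefficients: $c_2=-3$, so $u(\eta,\sigma) = -3 e^{-8 \sigma} \sin(2 \eta)$.
Substituting back $\eta = \xi + \tau$, $\sigma = \tau$: $T(\xi,\tau) = u(\xi + \tau, \tau)$.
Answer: $T(\xi, \tau) = -3 e^{-8 \tau} \sin(2 \tau + 2 \xi)$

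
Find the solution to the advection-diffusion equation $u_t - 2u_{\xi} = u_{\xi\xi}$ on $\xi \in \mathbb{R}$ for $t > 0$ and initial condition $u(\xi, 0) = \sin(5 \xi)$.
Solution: Change to a moving frame: let $\eta = \xi + 2t$, $\sigma = t$ and write $u(\xi,t) = w(\eta,\sigma)$.
By the chain rule $u_t = w_{\sigma} + 2w_{\eta}$, $u_{\xi} = w_{\eta}$, $u_{\xi\xi} = w_{\eta\eta}$.
Then $u_t - 2u_{\xi} = w_{\sigma}$: the advection term cancels and the PDE becomes the heat equation $w_{\sigma} = w_{\eta\eta}$ on $\eta \in \mathbb{R}$.
Initial data: $w(\eta,0) = u(\eta,0) = \sin(5 \eta)$.
On $\eta \in \mathbb{R}$ each mode satisfies $(\sin(n\eta))'' = -n^2 \sin(n\eta)$, so $e^{-n^2\sigma} \sin(n\eta)$ solves the heat equation; by superposition $w(\eta,\sigma) = \sum c_n e^{-n^2\sigma} \sin(n\eta)$.
Reading off the coefficients: $c_5=1$, so $w(\eta,\sigma) = e^{-25 \sigma} \sin(5 \eta)$.
Substituting back $\eta = \xi + 2t$, $\sigma = t$: $u(\xi,t) = w(\xi + 2t, t)$.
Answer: $u(\xi, t) = e^{-25 t} \sin(5 \xi + 10 t)$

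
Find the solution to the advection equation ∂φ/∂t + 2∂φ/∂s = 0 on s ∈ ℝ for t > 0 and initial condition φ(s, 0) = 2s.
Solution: By characteristics (ds/dt = 2), φ(s,t) = f(s - 2t) with f = φ(·, 0).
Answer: φ(s, t) = 2s - 4t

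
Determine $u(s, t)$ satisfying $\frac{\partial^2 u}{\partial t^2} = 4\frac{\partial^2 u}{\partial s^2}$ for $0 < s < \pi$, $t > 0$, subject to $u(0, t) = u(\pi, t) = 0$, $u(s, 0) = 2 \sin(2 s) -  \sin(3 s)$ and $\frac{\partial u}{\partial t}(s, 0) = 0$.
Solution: Separating variables: $u = \sum [A_n \cos(\omega_n t) + B_n \sin(\omega_n t)] \sin(ns)$, $\omega_n = 2n$. From ICs: $A_2=2, A_3=-1$.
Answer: $u(s, t) = 2 \sin(2 s) \cos(4 t) -  \sin(3 s) \cos(6 t)$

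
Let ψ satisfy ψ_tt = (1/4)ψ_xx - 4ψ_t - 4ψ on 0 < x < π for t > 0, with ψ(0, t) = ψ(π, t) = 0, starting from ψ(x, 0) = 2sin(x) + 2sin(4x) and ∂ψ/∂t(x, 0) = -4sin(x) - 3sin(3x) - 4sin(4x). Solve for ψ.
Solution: Substitute ψ = exp(-2t)u, i.e. u = exp(2t)ψ.
By the product rule, ψ_t = exp(-2t)(u_t - 2u), ψ_tt = exp(-2t)(u_tt - 4u_t + 4u), ψ_xx = exp(-2t)u_xx.
Substituting into the PDE and dividing by exp(-2t): u_tt - 4u_t + 4u = (1/4)u_xx - 4(u_t - 2u) - 4u.
The lower-order terms cancel, leaving the standard wave equation u_tt = (1/4)u_xx.
Initial data for u: u(x,0) = ψ(x,0) = 2sin(x) + 2sin(4x); u_t(x,0) = ψ_t(x,0) + 2ψ(x,0) = -3sin(3x). The boundary conditions carry over: u(0,t) = u(π,t) = 0.
Solve for u:
  Using separation of variables u = X(x)T(t):
  Eigenfunctions: sin(nx), n = 1, 2, 3, ...
  General solution: u(x, t) = Σ [A_n cos(n t/2) + B_n sin(n t/2)] sin(nx)
  From u(x,0) = 2sin(x) + 2sin(4x): A_1=2, A_4=2. From u_t(x,0) = -3sin(3x), using u_t(x,0) = Σ ω_n B_n sin(nx) with ω_n = n/2: B_3 = (-3)/(3/2) = -2.
Hence u(x,t) = -2sin(3t/2)sin(3x) + 2sin(x)cos(t/2) + 2sin(4x)cos(2t).
Transform back: ψ(x,t) = exp(-2t)u(x,t).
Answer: ψ(x, t) = -2exp(-2t)sin(3t/2)sin(3x) + 2exp(-2t)sin(x)cos(t/2) + 2exp(-2t)sin(4x)cos(2t)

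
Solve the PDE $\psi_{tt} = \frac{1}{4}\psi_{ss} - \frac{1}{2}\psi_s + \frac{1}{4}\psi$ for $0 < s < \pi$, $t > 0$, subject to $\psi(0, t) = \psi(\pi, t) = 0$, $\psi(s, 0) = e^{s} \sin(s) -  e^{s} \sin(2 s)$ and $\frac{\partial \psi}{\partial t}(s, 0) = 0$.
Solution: Substitute $\psi = e^{s}u$.
Then $\psi_s = e^{s}(u_s + u)$, $\psi_{ss} = e^{s}(u_{ss} + 2u_s + u)$, $\psi_{tt} = e^{s}u_{tt}$; substituting and dividing by $e^{s}$, the lower-order terms cancel: $u_{tt} = \frac{1}{4}u_{ss}$ (standard wave equation).
Data for $u$: $u(s,0) = e^{-s}\psi(s,0) = \sin(s) - \sin(2 s)$; $u_t(s,0) = e^{-s}\psi_t(s,0) = 0$. The boundary conditions carry over: $u(0,t) = u(\pi,t) = 0$.
Separating variables: $u = \sum [A_n \cos(\omega_n t) + B_n \sin(\omega_n t)] \sin(ns)$, $\omega_n = n/2$. From ICs: $A_1=1, A_2=-1$.
So $u(s,t) = \sin(s) \cos(t/2) - \sin(2 s) \cos(t)$, and $\psi(s,t) = e^{s}u(s,t)$.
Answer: $\psi(s, t) = e^{s} \sin(s) \cos(t/2) -  e^{s} \sin(2 s) \cos(t)$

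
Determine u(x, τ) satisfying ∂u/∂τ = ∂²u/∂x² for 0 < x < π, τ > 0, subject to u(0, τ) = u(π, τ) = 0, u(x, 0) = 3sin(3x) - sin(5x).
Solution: Using separation of variables u = X(x)T(τ):
Eigenfunctions: sin(nx), n = 1, 2, 3, ...
General solution: u(x, τ) = Σ c_n sin(nx) exp(-n² τ)
Matching u(x,0) = 3sin(3x) - sin(5x) term by term: c_3=3, c_5=-1.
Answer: u(x, τ) = 3exp(-9τ)sin(3x) - exp(-25τ)sin(5x)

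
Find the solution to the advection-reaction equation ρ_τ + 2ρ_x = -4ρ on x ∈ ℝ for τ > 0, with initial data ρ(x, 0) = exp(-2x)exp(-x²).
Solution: Substitute ρ = exp(-2x)u, i.e. u = exp(2x)ρ.
By the product rule, ρ_x = exp(-2x)(u_x - 2u), ρ_τ = exp(-2x)u_τ.
Substituting into the PDE and dividing by exp(-2x): u_τ + 2(u_x - 2u) = -4u.
The lower-order terms cancel, leaving the standard advection equation u_τ + 2u_x = 0.
Initial data for u: u(x,0) = exp(2x)ρ(x,0) = exp(-x²).
Solve for u:
  By method of characteristics (waves move right with speed 2):
  Along characteristics x - 2τ = const, u is constant, so u(x,τ) = f(x - 2τ) with f = u(·, 0).
Hence u(x,τ) = exp(-(x - 2τ)²).
Transform back: ρ(x,τ) = exp(-2x)u(x,τ).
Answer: ρ(x, τ) = exp(-2x)exp(-(x - 2τ)²)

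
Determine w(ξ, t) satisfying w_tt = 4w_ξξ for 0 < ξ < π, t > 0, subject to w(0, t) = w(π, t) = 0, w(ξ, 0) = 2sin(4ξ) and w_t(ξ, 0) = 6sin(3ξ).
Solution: Using separation of variables w = X(ξ)T(t):
Eigenfunctions: sin(nξ), n = 1, 2, 3, ...
General solution: w(ξ, t) = Σ [A_n cos(2n t) + B_n sin(2n t)] sin(nξ)
From w(ξ,0) = 2sin(4ξ): A_4=2. From w_t(ξ,0) = 6sin(3ξ), using w_t(ξ,0) = Σ ω_n B_n sin(nξ) with ω_n = 2n: B_3 = 6/6 = 1.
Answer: w(ξ, t) = sin(6t)sin(3ξ) + 2sin(4ξ)cos(8t)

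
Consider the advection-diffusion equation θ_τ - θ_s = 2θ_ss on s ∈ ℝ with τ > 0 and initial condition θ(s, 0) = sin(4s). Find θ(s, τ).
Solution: Change to a moving frame: let η = s + τ, σ = τ and write θ(s,τ) = u(η,σ).
By the chain rule θ_τ = u_σ + u_η, θ_s = u_η, θ_ss = u_ηη.
Then θ_τ - θ_s = u_σ: the advection term cancels and the PDE becomes the heat equation u_σ = 2u_ηη on η ∈ ℝ.
Initial data: u(η,0) = θ(η,0) = sin(4η).
On η ∈ ℝ each mode satisfies (sin(nη))″ = -n² sin(nη), so exp(-2n²σ) sin(nη) solves the heat equation; by superposition u(η,σ) = Σ c_n exp(-2n²σ) sin(nη).
Reading off the coefficients: c_4=1, so u(η,σ) = exp(-32σ)sin(4η).
Substituting back η = s + τ, σ = τ: θ(s,τ) = u(s + τ, τ).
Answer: θ(s, τ) = exp(-32τ)sin(4s + 4τ)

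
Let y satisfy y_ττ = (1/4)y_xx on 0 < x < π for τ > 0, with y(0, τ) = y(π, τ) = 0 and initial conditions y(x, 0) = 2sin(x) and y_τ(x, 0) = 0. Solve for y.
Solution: Using separation of variables y = X(x)T(τ):
Eigenfunctions: sin(nx), n = 1, 2, 3, ...
General solution: y(x, τ) = Σ [A_n cos(n τ/2) + B_n sin(n τ/2)] sin(nx)
From y(x,0) = 2sin(x): A_1=2. From y_τ(x,0) = 0: all B_n = 0.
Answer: y(x, τ) = 2sin(x)cos(τ/2)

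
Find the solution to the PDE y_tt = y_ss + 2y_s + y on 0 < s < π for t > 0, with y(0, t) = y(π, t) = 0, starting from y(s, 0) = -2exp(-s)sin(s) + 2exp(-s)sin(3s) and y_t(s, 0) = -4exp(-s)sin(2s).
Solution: Substitute y = exp(-s)u.
Then y_s = exp(-s)(u_s - u), y_ss = exp(-s)(u_ss - 2u_s + u), y_tt = exp(-s)u_tt; substituting and dividing by exp(-s), the lower-order terms cancel: u_tt = u_ss (standard wave equation).
Data for u: u(s,0) = exp(s)y(s,0) = -2sin(s) + 2sin(3s); u_t(s,0) = exp(s)y_t(s,0) = -4sin(2s). The boundary conditions carry over: u(0,t) = u(π,t) = 0.
Separating variables: u = Σ [A_n cos(ω_n t) + B_n sin(ω_n t)] sin(ns), ω_n = n. From ICs (B_n = velocity coefficient / ω_n): A_1=-2, A_3=2, B_2=-2.
So u(s,t) = -2sin(s)cos(t) - 2sin(2s)sin(2t) + 2sin(3s)cos(3t), and y(s,t) = exp(-s)u(s,t).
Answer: y(s, t) = -2exp(-s)sin(s)cos(t) - 2exp(-s)sin(2s)sin(2t) + 2exp(-s)sin(3s)cos(3t)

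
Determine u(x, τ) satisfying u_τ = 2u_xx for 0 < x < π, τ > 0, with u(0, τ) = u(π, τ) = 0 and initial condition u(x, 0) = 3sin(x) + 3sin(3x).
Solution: Using separation of variables u = X(x)T(τ):
Eigenfunctions: sin(nx), n = 1, 2, 3, ...
General solution: u(x, τ) = Σ c_n sin(nx) exp(-2n² τ)
Matching u(x,0) = 3sin(x) + 3sin(3x) term by term: c_1=3, c_3=3.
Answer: u(x, τ) = 3exp(-2τ)sin(x) + 3exp(-18τ)sin(3x)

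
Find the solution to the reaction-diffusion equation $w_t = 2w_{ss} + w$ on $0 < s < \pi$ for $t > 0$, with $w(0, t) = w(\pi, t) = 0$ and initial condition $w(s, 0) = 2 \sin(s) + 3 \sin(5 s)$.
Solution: Substitute $w = e^{t}u$.
Then $w_t = e^{t}(u_t + u)$, $w_{ss} = e^{t}u_{ss}$; substituting and dividing by $e^{t}$, the lower-order terms cancel: $u_t = 2u_{ss}$ (standard heat equation).
Data for $u$: $u(s,0) = w(s,0) = 2 \sin(s) + 3 \sin(5 s)$. The boundary conditions carry over: $u(0,t) = u(\pi,t) = 0$.
Separating variables: $u = \sum c_n e^{-2n^2t} \sin(ns)$. From $u(s,0) = 2 \sin(s) + 3 \sin(5 s)$: $c_1=2, c_5=3$.
So $u(s,t) = 2 e^{-2 t} \sin(s) + 3 e^{-50 t} \sin(5 s)$, and $w(s,t) = e^{t}u(s,t)$.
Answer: $w(s, t) = 2 e^{-t} \sin(s) + 3 e^{-49 t} \sin(5 s)$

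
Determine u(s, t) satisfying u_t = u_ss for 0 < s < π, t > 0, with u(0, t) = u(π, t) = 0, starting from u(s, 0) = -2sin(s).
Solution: Using separation of variables u = X(s)T(t):
Eigenfunctions: sin(ns), n = 1, 2, 3, ...
General solution: u(s, t) = Σ c_n sin(ns) exp(-n² t)
Matching u(s,0) = -2sin(s) term by term: c_1=-2.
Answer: u(s, t) = -2exp(-t)sin(s)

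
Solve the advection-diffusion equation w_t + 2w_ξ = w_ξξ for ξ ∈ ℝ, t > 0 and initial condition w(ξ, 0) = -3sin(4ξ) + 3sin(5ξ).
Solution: Moving frame: η = ξ - 2t, σ = t, w = u(η,σ), so w_t = u_σ - 2u_η and w_ξξ = u_ηη.
Hence w_t + 2w_ξ = u_σ and the PDE becomes the heat equation u_σ = u_ηη on η ∈ ℝ.
Initial data: u(η,0) = w(η,0) = -3sin(4η) + 3sin(5η). Each mode sin(nη) decays as exp(-n²σ) on ℝ, so u(η,σ) = Σ c_n exp(-n²σ) sin(nη) with c_4=-3, c_5=3: u(η,σ) = -3exp(-16σ)sin(4η) + 3exp(-25σ)sin(5η).
Substituting back: w(ξ,t) = u(ξ - 2t, t).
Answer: w(ξ, t) = 3exp(-16t)sin(8t - 4ξ) - 3exp(-25t)sin(10t - 5ξ)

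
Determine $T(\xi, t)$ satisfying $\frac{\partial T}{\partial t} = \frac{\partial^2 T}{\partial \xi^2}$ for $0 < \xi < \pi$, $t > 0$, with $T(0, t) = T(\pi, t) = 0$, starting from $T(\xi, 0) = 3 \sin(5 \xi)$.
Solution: Using separation of variables $T = X(\xi)G(t)$:
Eigenfunctions: $\sin(n\xi)$, $n = 1, 2, 3, \ldots$
General solution: $T(\xi, t) = \sum c_n \sin(n\xi) e^{-n^2 t}$
Matching $T(\xi,0) = 3 \sin(5 \xi)$ term by term: $c_5=3$.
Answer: $T(\xi, t) = 3 e^{-25 t} \sin(5 \xi)$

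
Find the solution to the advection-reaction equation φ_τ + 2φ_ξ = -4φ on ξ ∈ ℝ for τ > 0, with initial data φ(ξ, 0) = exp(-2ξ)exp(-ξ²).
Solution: Substitute φ = exp(-2ξ)u.
Then φ_ξ = exp(-2ξ)(u_ξ - 2u), φ_τ = exp(-2ξ)u_τ; substituting and dividing by exp(-2ξ), the lower-order terms cancel: u_τ + 2u_ξ = 0 (standard advection equation).
Data for u: u(ξ,0) = exp(2ξ)φ(ξ,0) = exp(-ξ²).
By characteristics (dξ/dτ = 2), u(ξ,τ) = f(ξ - 2τ) with f = u(·, 0).
So u(ξ,τ) = exp(-(ξ - 2τ)²), and φ(ξ,τ) = exp(-2ξ)u(ξ,τ).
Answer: φ(ξ, τ) = exp(-2ξ)exp(-(ξ - 2τ)²)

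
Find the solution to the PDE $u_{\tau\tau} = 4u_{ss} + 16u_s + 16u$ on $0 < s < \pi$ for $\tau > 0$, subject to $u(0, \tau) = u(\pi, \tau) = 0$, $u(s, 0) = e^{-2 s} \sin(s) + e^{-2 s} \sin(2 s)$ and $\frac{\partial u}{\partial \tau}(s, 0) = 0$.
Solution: Substitute $u = e^{-2s}w$, i.e. $w = e^{2s}u$.
By the product rule, $u_s = e^{-2s}(w_s - 2w)$, $u_{ss} = e^{-2s}(w_{ss} - 4w_s + 4w)$, $u_{\tau\tau} = e^{-2s}w_{\tau\tau}$.
Substituting into the PDE and dividing by $e^{-2s}$: $w_{\tau\tau} = 4(w_{ss} - 4w_s + 4w) + 16(w_s - 2w) + 16w$.
The lower-order terms cancel, leaving the standard wave equation $w_{\tau\tau} = 4w_{ss}$.
Initial data for $w$: $w(s,0) = e^{2s}u(s,0) = \sin(s) + \sin(2 s)$; $w_{\tau}(s,0) = e^{2s}u_{\tau}(s,0) = 0$. The boundary conditions carry over: $w(0,\tau) = w(\pi,\tau) = 0$.
Solve for $w$:
  Using separation of variables $w = X(s)T(\tau)$:
  Eigenfunctions: $\sin(ns)$, $n = 1, 2, 3, \ldots$
  General solution: $w(s, \tau) = \sum [A_n \cos(2n \tau) + B_n \sin(2n \tau)] \sin(ns)$
  From $w(s,0) = \sin(s) + \sin(2 s)$: $A_1=1, A_2=1$. From $w_{\tau}(s,0) = 0$: all $B_n = 0$.
Hence $w(s,\tau) = \sin(s) \cos(2 \tau) + \sin(2 s) \cos(4 \tau)$.
Transform back: $u(s,\tau) = e^{-2s}w(s,\tau)$.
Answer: $u(s, \tau) = e^{-2 s} \sin(s) \cos(2 \tau) + e^{-2 s} \sin(2 s) \cos(4 \tau)$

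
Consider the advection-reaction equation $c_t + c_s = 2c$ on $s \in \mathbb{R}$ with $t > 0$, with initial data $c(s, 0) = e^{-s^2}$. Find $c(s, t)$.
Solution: Substitute $c = e^{2t}u$.
Then $c_t = e^{2t}(u_t + 2u)$, $c_s = e^{2t}u_s$; substituting and dividing by $e^{2t}$, the lower-order terms cancel: $u_t + u_s = 0$ (standard advection equation).
Data for $u$: $u(s,0) = c(s,0) = e^{-s^2}$.
By characteristics ($ds/dt = 1$), $u(s,t) = f(s - t)$ with $f = u( \cdot , 0)$.
So $u(s,t) = e^{-(s - t)^2}$, and $c(s,t) = e^{2t}u(s,t)$.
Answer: $c(s, t) = e^{2 t} e^{-(s - t)^2}$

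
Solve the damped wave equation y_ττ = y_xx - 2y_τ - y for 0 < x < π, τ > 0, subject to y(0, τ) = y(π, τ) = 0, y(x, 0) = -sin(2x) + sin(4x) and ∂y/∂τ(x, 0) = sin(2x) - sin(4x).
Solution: Substitute y = exp(-τ)u, i.e. u = exp(τ)y.
By the product rule, y_τ = exp(-τ)(u_τ - u), y_ττ = exp(-τ)(u_ττ - 2u_τ + u), y_xx = exp(-τ)u_xx.
Substituting into the PDE and dividing by exp(-τ): u_ττ - 2u_τ + u = u_xx - 2(u_τ - u) - u.
The lower-order terms cancel, leaving the standard wave equation u_ττ = u_xx.
Initial data for u: u(x,0) = y(x,0) = -sin(2x) + sin(4x); u_τ(x,0) = y_τ(x,0) + y(x,0) = 0. The boundary conditions carry over: u(0,τ) = u(π,τ) = 0.
Solve for u:
  Using separation of variables u = X(x)T(τ):
  Eigenfunctions: sin(nx), n = 1, 2, 3, ...
  General solution: u(x, τ) = Σ [A_n cos(n τ) + B_n sin(n τ)] sin(nx)
  From u(x,0) = -sin(2x) + sin(4x): A_2=-1, A_4=1. From u_τ(x,0) = 0: all B_n = 0.
Hence u(x,τ) = -sin(2x)cos(2τ) + sin(4x)cos(4τ).
Transform back: y(x,τ) = exp(-τ)u(x,τ).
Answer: y(x, τ) = -exp(-τ)sin(2x)cos(2τ) + exp(-τ)sin(4x)cos(4τ)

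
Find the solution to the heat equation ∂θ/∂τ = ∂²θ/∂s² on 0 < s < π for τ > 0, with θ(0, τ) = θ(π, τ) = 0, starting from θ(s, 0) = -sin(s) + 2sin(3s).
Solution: Using separation of variables θ = X(s)G(τ):
Eigenfunctions: sin(ns), n = 1, 2, 3, ...
General solution: θ(s, τ) = Σ c_n sin(ns) exp(-n² τ)
Matching θ(s,0) = -sin(s) + 2sin(3s) term by term: c_1=-1, c_3=2.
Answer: θ(s, τ) = -exp(-τ)sin(s) + 2exp(-9τ)sin(3s)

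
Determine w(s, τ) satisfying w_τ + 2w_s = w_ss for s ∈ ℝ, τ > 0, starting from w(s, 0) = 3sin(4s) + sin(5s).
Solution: Moving frame: η = s - 2τ, σ = τ, w = u(η,σ), so w_τ = u_σ - 2u_η and w_ss = u_ηη.
Hence w_τ + 2w_s = u_σ and the PDE becomes the heat equation u_σ = u_ηη on η ∈ ℝ.
Initial data: u(η,0) = w(η,0) = 3sin(4η) + sin(5η). Each mode sin(nη) decays as exp(-n²σ) on ℝ, so u(η,σ) = Σ c_n exp(-n²σ) sin(nη) with c_4=3, c_5=1: u(η,σ) = 3exp(-16σ)sin(4η) + exp(-25σ)sin(5η).
Substituting back: w(s,τ) = u(s - 2τ, τ).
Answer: w(s, τ) = 3exp(-16τ)sin(4s - 8τ) + exp(-25τ)sin(5s - 10τ)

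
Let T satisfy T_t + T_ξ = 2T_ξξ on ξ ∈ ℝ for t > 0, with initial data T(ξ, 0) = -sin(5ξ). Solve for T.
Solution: Change to a moving frame: let η = ξ - t, σ = t and write T(ξ,t) = u(η,σ).
By the chain rule T_t = u_σ - u_η, T_ξ = u_η, T_ξξ = u_ηη.
Then T_t + T_ξ = u_σ: the advection term cancels and the PDE becomes the heat equation u_σ = 2u_ηη on η ∈ ℝ.
Initial data: u(η,0) = T(η,0) = -sin(5η).
On η ∈ ℝ each mode satisfies (sin(nη))″ = -n² sin(nη), so exp(-2n²σ) sin(nη) solves the heat equation; by superposition u(η,σ) = Σ c_n exp(-2n²σ) sin(nη).
Reading off the coefficients: c_5=-1, so u(η,σ) = -exp(-50σ)sin(5η).
Substituting back η = ξ - t, σ = t: T(ξ,t) = u(ξ - t, t).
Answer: T(ξ, t) = exp(-50t)sin(5t - 5ξ)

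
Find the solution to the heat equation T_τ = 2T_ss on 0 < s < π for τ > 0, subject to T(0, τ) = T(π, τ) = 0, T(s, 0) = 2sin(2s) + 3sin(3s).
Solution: Using separation of variables T = X(s)G(τ):
Eigenfunctions: sin(ns), n = 1, 2, 3, ...
General solution: T(s, τ) = Σ c_n sin(ns) exp(-2n² τ)
Matching T(s,0) = 2sin(2s) + 3sin(3s) term by term: c_2=2, c_3=3.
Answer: T(s, τ) = 2exp(-8τ)sin(2s) + 3exp(-18τ)sin(3s)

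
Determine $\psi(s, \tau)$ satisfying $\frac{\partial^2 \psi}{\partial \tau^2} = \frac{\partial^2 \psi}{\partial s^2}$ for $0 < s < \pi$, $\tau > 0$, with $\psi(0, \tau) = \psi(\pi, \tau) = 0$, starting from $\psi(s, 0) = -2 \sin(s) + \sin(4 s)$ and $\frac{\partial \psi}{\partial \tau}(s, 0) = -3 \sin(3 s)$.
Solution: Separating variables: $\psi = \sum [A_n \cos(\omega_n \tau) + B_n \sin(\omega_n \tau)] \sin(ns)$, $\omega_n = n$. From ICs ($B_n$ = velocity coefficient / $\omega_n$): $A_1=-2, A_4=1, B_3=-1$.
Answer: $\psi(s, \tau) = - \sin(3 \tau) \sin(3 s) - 2 \sin(s) \cos(\tau) + \sin(4 s) \cos(4 \tau)$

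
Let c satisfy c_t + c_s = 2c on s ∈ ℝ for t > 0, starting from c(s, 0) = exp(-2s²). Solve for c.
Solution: Substitute c = exp(2t)u.
Then c_t = exp(2t)(u_t + 2u), c_s = exp(2t)u_s; substituting and dividing by exp(2t), the lower-order terms cancel: u_t + u_s = 0 (standard advection equation).
Data for u: u(s,0) = c(s,0) = exp(-2s²).
By characteristics (ds/dt = 1), u(s,t) = f(s - t) with f = u(·, 0).
So u(s,t) = exp(-2(s - t)²), and c(s,t) = exp(2t)u(s,t).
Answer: c(s, t) = exp(2t)exp(-2(s - t)²)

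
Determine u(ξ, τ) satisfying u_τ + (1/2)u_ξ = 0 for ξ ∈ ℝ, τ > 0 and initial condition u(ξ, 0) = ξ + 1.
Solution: By method of characteristics (waves move right with speed 1/2):
Along characteristics ξ - (1/2)τ = const, u is constant, so u(ξ,τ) = f(ξ - (1/2)τ) with f = u(·, 0).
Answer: u(ξ, τ) = ξ - (1/2)τ + 1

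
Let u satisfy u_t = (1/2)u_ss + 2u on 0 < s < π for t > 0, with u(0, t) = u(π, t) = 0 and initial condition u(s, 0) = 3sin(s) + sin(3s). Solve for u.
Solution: Substitute u = exp(2t)w.
Then u_t = exp(2t)(w_t + 2w), u_ss = exp(2t)w_ss; substituting and dividing by exp(2t), the lower-order terms cancel: w_t = (1/2)w_ss (standard heat equation).
Data for w: w(s,0) = u(s,0) = 3sin(s) + sin(3s). The boundary conditions carry over: w(0,t) = w(π,t) = 0.
Separating variables: w = Σ c_n exp(-n²t/2) sin(ns). From w(s,0) = 3sin(s) + sin(3s): c_1=3, c_3=1.
So w(s,t) = 3exp(-t/2)sin(s) + exp(-9t/2)sin(3s), and u(s,t) = exp(2t)w(s,t).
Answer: u(s, t) = 3exp(3t/2)sin(s) + exp(-5t/2)sin(3s)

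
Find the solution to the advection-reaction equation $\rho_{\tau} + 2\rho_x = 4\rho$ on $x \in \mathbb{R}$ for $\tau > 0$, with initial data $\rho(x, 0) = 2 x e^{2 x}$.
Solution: Substitute $\rho = e^{2x}u$.
Then $\rho_x = e^{2x}(u_x + 2u)$, $\rho_{\tau} = e^{2x}u_{\tau}$; substituting and dividing by $e^{2x}$, the lower-order terms cancel: $u_{\tau} + 2u_x = 0$ (standard advection equation).
Data for $u$: $u(x,0) = e^{-2x}\rho(x,0) = 2 x$.
By characteristics ($dx/d\tau = 2$), $u(x,\tau) = f(x - 2\tau)$ with $f = u( \cdot , 0)$.
So $u(x,\tau) = 2 x - 4 \tau$, and $\rho(x,\tau) = e^{2x}u(x,\tau)$.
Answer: $\rho(x, \tau) = -4 \tau e^{2 x} + 2 x e^{2 x}$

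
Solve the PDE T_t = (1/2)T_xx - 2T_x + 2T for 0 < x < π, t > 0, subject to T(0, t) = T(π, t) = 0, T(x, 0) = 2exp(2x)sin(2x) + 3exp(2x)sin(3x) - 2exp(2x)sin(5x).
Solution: Substitute T = exp(2x)u.
Then T_x = exp(2x)(u_x + 2u), T_xx = exp(2x)(u_xx + 4u_x + 4u), T_t = exp(2x)u_t; substituting and dividing by exp(2x), the lower-order terms cancel: u_t = (1/2)u_xx (standard heat equation).
Data for u: u(x,0) = exp(-2x)T(x,0) = 2sin(2x) + 3sin(3x) - 2sin(5x). The boundary conditions carry over: u(0,t) = u(π,t) = 0.
Separating variables: u = Σ c_n exp(-n²t/2) sin(nx). From u(x,0) = 2sin(2x) + 3sin(3x) - 2sin(5x): c_2=2, c_3=3, c_5=-2.
So u(x,t) = 2exp(-2t)sin(2x) + 3exp(-9t/2)sin(3x) - 2exp(-25t/2)sin(5x), and T(x,t) = exp(2x)u(x,t).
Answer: T(x, t) = 2exp(-2t)exp(2x)sin(2x) + 3exp(-9t/2)exp(2x)sin(3x) - 2exp(-25t/2)exp(2x)sin(5x)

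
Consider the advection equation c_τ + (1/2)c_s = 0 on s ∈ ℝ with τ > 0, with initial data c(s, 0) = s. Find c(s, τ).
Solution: By characteristics (ds/dτ = 1/2), c(s,τ) = f(s - (1/2)τ) with f = c(·, 0).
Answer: c(s, τ) = s - (1/2)τ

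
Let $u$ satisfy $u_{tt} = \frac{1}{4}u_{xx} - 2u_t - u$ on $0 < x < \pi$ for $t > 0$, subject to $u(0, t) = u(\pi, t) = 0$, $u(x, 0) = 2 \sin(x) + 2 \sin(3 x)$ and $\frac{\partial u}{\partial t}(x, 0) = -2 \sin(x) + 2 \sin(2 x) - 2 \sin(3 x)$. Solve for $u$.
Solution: Substitute $u = e^{-t}w$.
Then $u_t = e^{-t}(w_t - w)$, $u_{tt} = e^{-t}(w_{tt} - 2w_t + w)$, $u_{xx} = e^{-t}w_{xx}$; substituting and dividing by $e^{-t}$, the lower-order terms cancel: $w_{tt} = \frac{1}{4}w_{xx}$ (standard wave equation).
Data for $w$: $w(x,0) = u(x,0) = 2 \sin(x) + 2 \sin(3 x)$; $w_t(x,0) = u_t(x,0) + u(x,0) = 2 \sin(2 x)$. The boundary conditions carry over: $w(0,t) = w(\pi,t) = 0$.
Separating variables: $w = \sum [A_n \cos(\omega_n t) + B_n \sin(\omega_n t)] \sin(nx)$, $\omega_n = n/2$. From ICs ($B_n$ = velocity coefficient / $\omega_n$): $A_1=2, A_3=2, B_2=2$.
So $w(x,t) = 2 \sin(t) \sin(2 x) + 2 \sin(x) \cos(t/2) + 2 \sin(3 x) \cos(3 t/2)$, and $u(x,t) = e^{-t}w(x,t)$.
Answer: $u(x, t) = 2 e^{-t} \sin(t) \sin(2 x) + 2 e^{-t} \sin(x) \cos(t/2) + 2 e^{-t} \sin(3 x) \cos(3 t/2)$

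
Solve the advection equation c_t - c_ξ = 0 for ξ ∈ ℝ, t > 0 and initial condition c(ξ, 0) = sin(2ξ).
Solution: By characteristics (dξ/dt = -1), c(ξ,t) = f(ξ + t) with f = c(·, 0).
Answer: c(ξ, t) = sin(2t + 2ξ)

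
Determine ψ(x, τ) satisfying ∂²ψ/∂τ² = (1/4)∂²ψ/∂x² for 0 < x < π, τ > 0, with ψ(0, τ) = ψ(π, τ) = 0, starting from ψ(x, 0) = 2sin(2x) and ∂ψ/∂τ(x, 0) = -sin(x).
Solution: Using separation of variables ψ = X(x)T(τ):
Eigenfunctions: sin(nx), n = 1, 2, 3, ...
General solution: ψ(x, τ) = Σ [A_n cos(n τ/2) + B_n sin(n τ/2)] sin(nx)
From ψ(x,0) = 2sin(2x): A_2=2. From ψ_τ(x,0) = -sin(x), using ψ_τ(x,0) = Σ ω_n B_n sin(nx) with ω_n = n/2: B_1 = (-1)/(1/2) = -2.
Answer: ψ(x, τ) = -2sin(x)sin(τ/2) + 2sin(2x)cos(τ)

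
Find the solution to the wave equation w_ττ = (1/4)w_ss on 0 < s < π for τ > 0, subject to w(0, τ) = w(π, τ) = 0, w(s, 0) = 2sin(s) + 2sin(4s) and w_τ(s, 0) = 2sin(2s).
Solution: Using separation of variables w = X(s)T(τ):
Eigenfunctions: sin(ns), n = 1, 2, 3, ...
General solution: w(s, τ) = Σ [A_n cos(n τ/2) + B_n sin(n τ/2)] sin(ns)
From w(s,0) = 2sin(s) + 2sin(4s): A_1=2, A_4=2. From w_τ(s,0) = 2sin(2s), using w_τ(s,0) = Σ ω_n B_n sin(ns) with ω_n = n/2: B_2 = 2/1 = 2.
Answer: w(s, τ) = 2sin(s)cos(τ/2) + 2sin(2s)sin(τ) + 2sin(4s)cos(2τ)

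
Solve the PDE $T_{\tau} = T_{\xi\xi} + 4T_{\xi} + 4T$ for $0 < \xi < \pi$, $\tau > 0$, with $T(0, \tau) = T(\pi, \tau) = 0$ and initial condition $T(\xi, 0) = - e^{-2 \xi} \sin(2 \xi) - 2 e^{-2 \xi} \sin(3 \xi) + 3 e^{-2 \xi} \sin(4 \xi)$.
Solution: Substitute $T = e^{-2\xi}u$, i.e. $u = e^{2\xi}T$.
By the product rule, $T_{\xi} = e^{-2\xi}(u_{\xi} - 2u)$, $T_{\xi\xi} = e^{-2\xi}(u_{\xi\xi} - 4u_{\xi} + 4u)$, $T_{\tau} = e^{-2\xi}u_{\tau}$.
Substituting into the PDE and dividing by $e^{-2\xi}$: $u_{\tau} = (u_{\xi\xi} - 4u_{\xi} + 4u) + 4(u_{\xi} - 2u) + 4u$.
The lower-order terms cancel, leaving the standard heat equation $u_{\tau} = u_{\xi\xi}$.
Initial data for $u$: $u(\xi,0) = e^{2\xi}T(\xi,0) = - \sin(2 \xi) - 2 \sin(3 \xi) + 3 \sin(4 \xi)$. The boundary conditions carry over: $u(0,\tau) = u(\pi,\tau) = 0$.
Solve for $u$:
  Using separation of variables $u = X(\xi)G(\tau)$:
  Eigenfunctions: $\sin(n\xi)$, $n = 1, 2, 3, \ldots$
  General solution: $u(\xi, \tau) = \sum c_n \sin(n\xi) e^{-n^2 \tau}$
  Matching $u(\xi,0) = - \sin(2 \xi) - 2 \sin(3 \xi) + 3 \sin(4 \xi)$ term by term: $c_2=-1, c_3=-2, c_4=3$.
Hence $u(\xi,\tau) = - e^{-4 \tau} \sin(2 \xi) - 2 e^{-9 \tau} \sin(3 \xi) + 3 e^{-16 \tau} \sin(4 \xi)$.
Transform back: $T(\xi,\tau) = e^{-2\xi}u(\xi,\tau)$.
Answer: $T(\xi, \tau) = - e^{-4 \tau} e^{-2 \xi} \sin(2 \xi) - 2 e^{-9 \tau} e^{-2 \xi} \sin(3 \xi) + 3 e^{-16 \tau} e^{-2 \xi} \sin(4 \xi)$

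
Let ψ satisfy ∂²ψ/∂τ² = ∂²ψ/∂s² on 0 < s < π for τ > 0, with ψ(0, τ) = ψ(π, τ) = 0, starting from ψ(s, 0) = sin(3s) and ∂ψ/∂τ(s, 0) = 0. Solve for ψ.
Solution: Using separation of variables ψ = X(s)T(τ):
Eigenfunctions: sin(ns), n = 1, 2, 3, ...
General solution: ψ(s, τ) = Σ [A_n cos(n τ) + B_n sin(n τ)] sin(ns)
From ψ(s,0) = sin(3s): A_3=1. From ψ_τ(s,0) = 0: all B_n = 0.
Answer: ψ(s, τ) = sin(3s)cos(3τ)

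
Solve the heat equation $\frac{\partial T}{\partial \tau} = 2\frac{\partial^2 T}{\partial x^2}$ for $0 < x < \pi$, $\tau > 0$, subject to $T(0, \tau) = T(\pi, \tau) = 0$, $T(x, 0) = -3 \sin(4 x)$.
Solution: Separating variables: $T = \sum c_n e^{-2n^2\tau} \sin(nx)$. From $T(x,0) = -3 \sin(4 x)$: $c_4=-3$.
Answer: $T(x, \tau) = -3 e^{-32 \tau} \sin(4 x)$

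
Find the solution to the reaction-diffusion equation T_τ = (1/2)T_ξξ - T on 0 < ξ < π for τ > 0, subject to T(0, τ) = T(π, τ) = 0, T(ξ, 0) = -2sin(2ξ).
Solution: Substitute T = exp(-τ)u.
Then T_τ = exp(-τ)(u_τ - u), T_ξξ = exp(-τ)u_ξξ; substituting and dividing by exp(-τ), the lower-order terms cancel: u_τ = (1/2)u_ξξ (standard heat equation).
Data for u: u(ξ,0) = T(ξ,0) = -2sin(2ξ). The boundary conditions carry over: u(0,τ) = u(π,τ) = 0.
Separating variables: u = Σ c_n exp(-n²τ/2) sin(nξ). From u(ξ,0) = -2sin(2ξ): c_2=-2.
So u(ξ,τ) = -2exp(-2τ)sin(2ξ), and T(ξ,τ) = exp(-τ)u(ξ,τ).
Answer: T(ξ, τ) = -2exp(-3τ)sin(2ξ)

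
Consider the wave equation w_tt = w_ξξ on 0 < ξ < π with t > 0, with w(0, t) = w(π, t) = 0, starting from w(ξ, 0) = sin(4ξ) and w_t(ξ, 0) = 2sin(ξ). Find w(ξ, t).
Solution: Using separation of variables w = X(ξ)T(t):
Eigenfunctions: sin(nξ), n = 1, 2, 3, ...
General solution: w(ξ, t) = Σ [A_n cos(n t) + B_n sin(n t)] sin(nξ)
From w(ξ,0) = sin(4ξ): A_4=1. From w_t(ξ,0) = 2sin(ξ), using w_t(ξ,0) = Σ ω_n B_n sin(nξ) with ω_n = n: B_1 = 2/1 = 2.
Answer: w(ξ, t) = 2sin(t)sin(ξ) + sin(4ξ)cos(4t)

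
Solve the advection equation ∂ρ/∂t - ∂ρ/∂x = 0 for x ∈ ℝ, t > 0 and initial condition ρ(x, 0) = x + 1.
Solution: By characteristics (dx/dt = -1), ρ(x,t) = f(x + t) with f = ρ(·, 0).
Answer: ρ(x, t) = t + x + 1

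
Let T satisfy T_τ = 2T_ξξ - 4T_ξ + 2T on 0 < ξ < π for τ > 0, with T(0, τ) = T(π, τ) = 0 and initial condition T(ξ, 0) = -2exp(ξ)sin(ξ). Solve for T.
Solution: Substitute T = exp(ξ)u, i.e. u = exp(-ξ)T.
By the product rule, T_ξ = exp(ξ)(u_ξ + u), T_ξξ = exp(ξ)(u_ξξ + 2u_ξ + u), T_τ = exp(ξ)u_τ.
Substituting into the PDE and dividing by exp(ξ): u_τ = 2(u_ξξ + 2u_ξ + u) - 4(u_ξ + u) + 2u.
The lower-order terms cancel, leaving the standard heat equation u_τ = 2u_ξξ.
Initial data for u: u(ξ,0) = exp(-ξ)T(ξ,0) = -2sin(ξ). The boundary conditions carry over: u(0,τ) = u(π,τ) = 0.
Solve for u:
  Using separation of variables u = X(ξ)G(τ):
  Eigenfunctions: sin(nξ), n = 1, 2, 3, ...
  General solution: u(ξ, τ) = Σ c_n sin(nξ) exp(-2n² τ)
  Matching u(ξ,0) = -2sin(ξ) term by term: c_1=-2.
Hence u(ξ,τ) = -2exp(-2τ)sin(ξ).
Transform back: T(ξ,τ) = exp(ξ)u(ξ,τ).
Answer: T(ξ, τ) = -2exp(ξ)exp(-2τ)sin(ξ)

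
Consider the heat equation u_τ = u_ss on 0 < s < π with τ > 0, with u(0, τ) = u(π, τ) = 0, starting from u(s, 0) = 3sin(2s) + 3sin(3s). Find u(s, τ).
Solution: Using separation of variables u = X(s)T(τ):
Eigenfunctions: sin(ns), n = 1, 2, 3, ...
General solution: u(s, τ) = Σ c_n sin(ns) exp(-n² τ)
Matching u(s,0) = 3sin(2s) + 3sin(3s) term by term: c_2=3, c_3=3.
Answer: u(s, τ) = 3exp(-4τ)sin(2s) + 3exp(-9τ)sin(3s)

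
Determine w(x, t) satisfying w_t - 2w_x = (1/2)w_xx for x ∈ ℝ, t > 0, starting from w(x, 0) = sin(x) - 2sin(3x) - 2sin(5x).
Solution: Moving frame: η = x + 2t, σ = t, w = u(η,σ), so w_t = u_σ + 2u_η and w_xx = u_ηη.
Hence w_t - 2w_x = u_σ and the PDE becomes the heat equation u_σ = (1/2)u_ηη on η ∈ ℝ.
Initial data: u(η,0) = w(η,0) = sin(η) - 2sin(3η) - 2sin(5η). Each mode sin(nη) decays as exp(-n²σ/2) on ℝ, so u(η,σ) = Σ c_n exp(-n²σ/2) sin(nη) with c_1=1, c_3=-2, c_5=-2: u(η,σ) = exp(-σ/2)sin(η) - 2exp(-9σ/2)sin(3η) - 2exp(-25σ/2)sin(5η).
Substituting back: w(x,t) = u(x + 2t, t).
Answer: w(x, t) = exp(-t/2)sin(2t + x) - 2exp(-9t/2)sin(6t + 3x) - 2exp(-25t/2)sin(10t + 5x)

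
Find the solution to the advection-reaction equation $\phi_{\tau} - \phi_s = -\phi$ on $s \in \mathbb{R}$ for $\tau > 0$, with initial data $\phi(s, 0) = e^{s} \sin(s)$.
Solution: Substitute $\phi = e^{s}u$, i.e. $u = e^{-s}\phi$.
By the product rule, $\phi_s = e^{s}(u_s + u)$, $\phi_{\tau} = e^{s}u_{\tau}$.
Substituting into the PDE and dividing by $e^{s}$: $u_{\tau} - (u_s + u) = -u$.
The lower-order terms cancel, leaving the standard advection equation $u_{\tau} - u_s = 0$.
Initial data for $u$: $u(s,0) = e^{-s}\phi(s,0) = \sin(s)$.
Solve for $u$:
  By method of characteristics (waves move left with speed 1):
  Along characteristics $s + \tau =$ const, $u$ is constant, so $u(s,\tau) = f(s + \tau)$ with $f = u( \cdot , 0)$.
Hence $u(s,\tau) = \sin(s + \tau)$.
Transform back: $\phi(s,\tau) = e^{s}u(s,\tau)$.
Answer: $\phi(s, \tau) = e^{s} \sin(\tau + s)$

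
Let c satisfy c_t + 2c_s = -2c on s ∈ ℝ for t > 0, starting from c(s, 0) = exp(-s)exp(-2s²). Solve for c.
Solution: Substitute c = exp(-s)u.
Then c_s = exp(-s)(u_s - u), c_t = exp(-s)u_t; substituting and dividing by exp(-s), the lower-order terms cancel: u_t + 2u_s = 0 (standard advection equation).
Data for u: u(s,0) = exp(s)c(s,0) = exp(-2s²).
By characteristics (ds/dt = 2), u(s,t) = f(s - 2t) with f = u(·, 0).
So u(s,t) = exp(-2(s - 2t)²), and c(s,t) = exp(-s)u(s,t).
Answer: c(s, t) = exp(-s)exp(-2(s - 2t)²)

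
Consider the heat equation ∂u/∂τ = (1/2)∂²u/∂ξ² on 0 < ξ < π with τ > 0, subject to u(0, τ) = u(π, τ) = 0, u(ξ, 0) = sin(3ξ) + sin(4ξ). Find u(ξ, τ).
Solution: Using separation of variables u = X(ξ)T(τ):
Eigenfunctions: sin(nξ), n = 1, 2, 3, ...
General solution: u(ξ, τ) = Σ c_n sin(nξ) exp(-n² τ/2)
Matching u(ξ,0) = sin(3ξ) + sin(4ξ) term by term: c_3=1, c_4=1.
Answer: u(ξ, τ) = exp(-8τ)sin(4ξ) + exp(-9τ/2)sin(3ξ)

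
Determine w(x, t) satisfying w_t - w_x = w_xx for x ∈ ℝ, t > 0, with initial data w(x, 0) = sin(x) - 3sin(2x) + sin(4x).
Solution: Change to a moving frame: let η = x + t, σ = t and write w(x,t) = u(η,σ).
By the chain rule w_t = u_σ + u_η, w_x = u_η, w_xx = u_ηη.
Then w_t - w_x = u_σ: the advection term cancels and the PDE becomes the heat equation u_σ = u_ηη on η ∈ ℝ.
Initial data: u(η,0) = w(η,0) = sin(η) - 3sin(2η) + sin(4η).
On η ∈ ℝ each mode satisfies (sin(nη))″ = -n² sin(nη), so exp(-n²σ) sin(nη) solves the heat equation; by superposition u(η,σ) = Σ c_n exp(-n²σ) sin(nη).
Reading off the coefficients: c_1=1, c_2=-3, c_4=1, so u(η,σ) = exp(-σ)sin(η) - 3exp(-4σ)sin(2η) + exp(-16σ)sin(4η).
Substituting back η = x + t, σ = t: w(x,t) = u(x + t, t).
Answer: w(x, t) = exp(-t)sin(t + x) - 3exp(-4t)sin(2t + 2x) + exp(-16t)sin(4t + 4x)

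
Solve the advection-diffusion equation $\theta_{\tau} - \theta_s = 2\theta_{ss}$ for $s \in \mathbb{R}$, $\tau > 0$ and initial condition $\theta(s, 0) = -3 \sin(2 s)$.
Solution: Change to a moving frame: let $\eta = s + \tau$, $\sigma = \tau$ and write $\theta(s,\tau) = u(\eta,\sigma)$.
By the chain rule $\theta_{\tau} = u_{\sigma} + u_{\eta}$, $\theta_s = u_{\eta}$, $\theta_{ss} = u_{\eta\eta}$.
Then $\theta_{\tau} - \theta_s = u_{\sigma}$: the advection term cancels and the PDE becomes the heat equation $u_{\sigma} = 2u_{\eta\eta}$ on $\eta \in \mathbb{R}$.
Initial data: $u(\eta,0) = \theta(\eta,0) = -3 \sin(2 \eta)$.
On $\eta \in \mathbb{R}$ each mode satisfies $(\sin(n\eta))'' = -n^2 \sin(n\eta)$, so $e^{-2n^2\sigma} \sin(n\eta)$ solves the heat equation; by superposition $u(\eta,\sigma) = \sum c_n e^{-2n^2\sigma} \sin(n\eta)$.
Reading off the coefficients: $c_2=-3$, so $u(\eta,\sigma) = -3 e^{-8 \sigma} \sin(2 \eta)$.
Substituting back $\eta = s + \tau$, $\sigma = \tau$: $\theta(s,\tau) = u(s + \tau, \tau)$.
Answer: $\theta(s, \tau) = -3 e^{-8 \tau} \sin(2 \tau + 2 s)$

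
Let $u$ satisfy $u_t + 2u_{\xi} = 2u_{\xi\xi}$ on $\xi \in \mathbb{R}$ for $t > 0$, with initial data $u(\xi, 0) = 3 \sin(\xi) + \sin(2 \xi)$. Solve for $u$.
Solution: Moving frame: $\eta = \xi - 2t$, $\sigma = t$, $u = w(\eta,\sigma)$, so $u_t = w_{\sigma} - 2w_{\eta}$ and $u_{\xi\xi} = w_{\eta\eta}$.
Hence $u_t + 2u_{\xi} = w_{\sigma}$ and the PDE becomes the heat equation $w_{\sigma} = 2w_{\eta\eta}$ on $\eta \in \mathbb{R}$.
Initial data: $w(\eta,0) = u(\eta,0) = 3 \sin(\eta) + \sin(2 \eta)$. Each mode $\sin(n\eta)$ decays as $e^{-2n^2\sigma}$ on $\mathbb{R}$, so $w(\eta,\sigma) = \sum c_n e^{-2n^2\sigma} \sin(n\eta)$ with $c_1=3, c_2=1$: $w(\eta,\sigma) = 3 e^{-2 \sigma} \sin(\eta) + e^{-8 \sigma} \sin(2 \eta)$.
Substituting back: $u(\xi,t) = w(\xi - 2t, t)$.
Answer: $u(\xi, t) = 3 e^{-2 t} \sin(\xi - 2 t) + e^{-8 t} \sin(2 \xi - 4 t)$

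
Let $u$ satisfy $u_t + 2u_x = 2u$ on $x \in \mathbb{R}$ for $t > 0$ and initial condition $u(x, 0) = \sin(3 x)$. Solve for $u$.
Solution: Substitute $u = e^{2t}w$.
Then $u_t = e^{2t}(w_t + 2w)$, $u_x = e^{2t}w_x$; substituting and dividing by $e^{2t}$, the lower-order terms cancel: $w_t + 2w_x = 0$ (standard advection equation).
Data for $w$: $w(x,0) = u(x,0) = \sin(3 x)$.
By characteristics ($dx/dt = 2$), $w(x,t) = f(x - 2t)$ with $f = w( \cdot , 0)$.
So $w(x,t) = - \sin(6 t - 3 x)$, and $u(x,t) = e^{2t}w(x,t)$.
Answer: $u(x, t) = - e^{2 t} \sin(6 t - 3 x)$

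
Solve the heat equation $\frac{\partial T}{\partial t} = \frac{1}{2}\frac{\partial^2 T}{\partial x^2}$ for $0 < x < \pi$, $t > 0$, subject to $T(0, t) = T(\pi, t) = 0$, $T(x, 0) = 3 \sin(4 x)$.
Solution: Using separation of variables $T = X(x)G(t)$:
Eigenfunctions: $\sin(nx)$, $n = 1, 2, 3, \ldots$
General solution: $T(x, t) = \sum c_n \sin(nx) e^{-n^2 t/2}$
Matching $T(x,0) = 3 \sin(4 x)$ term by term: $c_4=3$.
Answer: $T(x, t) = 3 e^{-8 t} \sin(4 x)$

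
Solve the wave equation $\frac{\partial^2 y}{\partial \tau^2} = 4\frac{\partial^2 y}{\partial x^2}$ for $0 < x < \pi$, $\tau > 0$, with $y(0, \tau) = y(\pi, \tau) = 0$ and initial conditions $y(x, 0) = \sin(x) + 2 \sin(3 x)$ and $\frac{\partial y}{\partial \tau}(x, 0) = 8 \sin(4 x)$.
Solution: Separating variables: $y = \sum [A_n \cos(\omega_n \tau) + B_n \sin(\omega_n \tau)] \sin(nx)$, $\omega_n = 2n$. From ICs ($B_n$ = velocity coefficient / $\omega_n$): $A_1=1, A_3=2, B_4=1$.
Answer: $y(x, \tau) = \sin(8 \tau) \sin(4 x) + \sin(x) \cos(2 \tau) + 2 \sin(3 x) \cos(6 \tau)$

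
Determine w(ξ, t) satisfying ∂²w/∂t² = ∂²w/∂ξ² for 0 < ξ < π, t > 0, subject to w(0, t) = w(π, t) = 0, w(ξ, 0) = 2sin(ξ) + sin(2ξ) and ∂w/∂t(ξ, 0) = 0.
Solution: Using separation of variables w = X(ξ)T(t):
Eigenfunctions: sin(nξ), n = 1, 2, 3, ...
General solution: w(ξ, t) = Σ [A_n cos(n t) + B_n sin(n t)] sin(nξ)
From w(ξ,0) = 2sin(ξ) + sin(2ξ): A_1=2, A_2=1. From w_t(ξ,0) = 0: all B_n = 0.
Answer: w(ξ, t) = 2sin(ξ)cos(t) + sin(2ξ)cos(2t)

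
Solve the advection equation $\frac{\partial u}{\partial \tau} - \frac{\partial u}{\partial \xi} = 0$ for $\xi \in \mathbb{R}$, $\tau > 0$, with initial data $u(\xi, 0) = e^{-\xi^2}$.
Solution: By characteristics ($d\xi/d\tau = -1$), $u(\xi,\tau) = f(\xi + \tau)$ with $f = u( \cdot , 0)$.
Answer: $u(\xi, \tau) = e^{-(\tau + \xi)^2}$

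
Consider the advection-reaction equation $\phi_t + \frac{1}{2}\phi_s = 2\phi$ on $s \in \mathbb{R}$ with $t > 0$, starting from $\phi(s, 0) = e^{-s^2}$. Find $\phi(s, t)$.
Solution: Substitute $\phi = e^{2t}u$, i.e. $u = e^{-2t}\phi$.
By the product rule, $\phi_t = e^{2t}(u_t + 2u)$, $\phi_s = e^{2t}u_s$.
Substituting into the PDE and dividing by $e^{2t}$: $u_t + 2u + \frac{1}{2}u_s = 2u$.
The lower-order terms cancel, leaving the standard advection equation $u_t + \frac{1}{2}u_s = 0$.
Initial data for $u$: $u(s,0) = \phi(s,0) = e^{-s^2}$.
Solve for $u$:
  By method of characteristics (waves move right with speed 1/2):
  Along characteristics $s - \frac{1}{2}t =$ const, $u$ is constant, so $u(s,t) = f(s - \frac{1}{2}t)$ with $f = u( \cdot , 0)$.
Hence $u(s,t) = e^{-(s - t/2)^2}$.
Transform back: $\phi(s,t) = e^{2t}u(s,t)$.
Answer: $\phi(s, t) = e^{2 t} e^{-(s - t/2)^2}$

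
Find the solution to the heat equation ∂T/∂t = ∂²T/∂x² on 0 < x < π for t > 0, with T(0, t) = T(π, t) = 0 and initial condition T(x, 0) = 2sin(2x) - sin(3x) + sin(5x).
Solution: Separating variables: T = Σ c_n exp(-n²t) sin(nx). From T(x,0) = 2sin(2x) - sin(3x) + sin(5x): c_2=2, c_3=-1, c_5=1.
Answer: T(x, t) = 2exp(-4t)sin(2x) - exp(-9t)sin(3x) + exp(-25t)sin(5x)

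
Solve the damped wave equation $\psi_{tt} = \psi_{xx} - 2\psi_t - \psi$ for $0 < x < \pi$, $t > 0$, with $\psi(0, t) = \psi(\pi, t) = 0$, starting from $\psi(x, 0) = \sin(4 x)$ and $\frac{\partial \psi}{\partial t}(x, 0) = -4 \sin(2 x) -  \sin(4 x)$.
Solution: Substitute $\psi = e^{-t}u$, i.e. $u = e^{t}\psi$.
By the product rule, $\psi_t = e^{-t}(u_t - u)$, $\psi_{tt} = e^{-t}(u_{tt} - 2u_t + u)$, $\psi_{xx} = e^{-t}u_{xx}$.
Substituting into the PDE and dividing by $e^{-t}$: $u_{tt} - 2u_t + u = u_{xx} - 2(u_t - u) - u$.
The lower-order terms cancel, leaving the standard wave equation $u_{tt} = u_{xx}$.
Initial data for $u$: $u(x,0) = \psi(x,0) = \sin(4 x)$; $u_t(x,0) = \psi_t(x,0) + \psi(x,0) = -4 \sin(2 x)$. The boundary conditions carry over: $u(0,t) = u(\pi,t) = 0$.
Solve for $u$:
  Using separation of variables $u = X(x)T(t)$:
  Eigenfunctions: $\sin(nx)$, $n = 1, 2, 3, \ldots$
  General solution: $u(x, t) = \sum [A_n \cos(n t) + B_n \sin(n t)] \sin(nx)$
  From $u(x,0) = \sin(4 x)$: $A_4=1$. From $u_t(x,0) = -4 \sin(2 x)$, using $u_t(x,0) = \sum \omega_n B_n \sin(nx)$ with $\omega_n = n$: $B_2 = (-4)/2 = -2$.
Hence $u(x,t) = -2 \sin(2 t) \sin(2 x) + \sin(4 x) \cos(4 t)$.
Transform back: $\psi(x,t) = e^{-t}u(x,t)$.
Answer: $\psi(x, t) = -2 e^{-t} \sin(2 t) \sin(2 x) + e^{-t} \sin(4 x) \cos(4 t)$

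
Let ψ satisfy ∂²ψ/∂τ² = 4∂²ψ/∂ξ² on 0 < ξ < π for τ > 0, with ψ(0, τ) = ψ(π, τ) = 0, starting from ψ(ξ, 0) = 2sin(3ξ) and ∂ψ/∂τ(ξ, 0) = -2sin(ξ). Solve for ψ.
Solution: Separating variables: ψ = Σ [A_n cos(ω_n τ) + B_n sin(ω_n τ)] sin(nξ), ω_n = 2n. From ICs (B_n = velocity coefficient / ω_n): A_3=2, B_1=-1.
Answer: ψ(ξ, τ) = -sin(ξ)sin(2τ) + 2sin(3ξ)cos(6τ)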